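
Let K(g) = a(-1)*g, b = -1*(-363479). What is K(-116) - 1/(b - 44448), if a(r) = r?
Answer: 37007595/319031 ≈ 116.00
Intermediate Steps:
b = 363479
K(g) = -g
K(-116) - 1/(b - 44448) = -1*(-116) - 1/(363479 - 44448) = 116 - 1/319031 = 37007595/319031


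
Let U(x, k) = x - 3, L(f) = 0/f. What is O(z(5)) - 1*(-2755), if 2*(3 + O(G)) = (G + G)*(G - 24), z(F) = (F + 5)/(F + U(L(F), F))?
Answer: 2657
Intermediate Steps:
L(f) = 0
U(x, k) = -3 + x
z(F) = (5 + F)/(-3 + F) (z(F) = (F + 5)/(F + (-3 + 0)) = (5 + F)/(F - 3) = (5 + F)/(-3 + F))
O(G) = -3 + G*(-24 + G) (O(G) = -3 + ((G + G)*(G - 24))/2 = -3 + ((2*G)*(-24 + G))/2 = -3 + (2*G*(-24 + G))/2 = -3 + G*(-24 + G))
O(z(5)) - 1*(-2755) = (-3 + ((5 + 5)/(-3 + 5))² - 24*(5 + 5)/(-3 + 5)) - 1*(-2755) = (-3 + (10/2)² - 24*10/2) + 2755 = (-3 + ((½)*10)² - 12*10) + 2755 = (-3 + 5² - 24*5) + 2755 = (-3 + 25 - 120) + 2755 = -98 + 2755 = 2657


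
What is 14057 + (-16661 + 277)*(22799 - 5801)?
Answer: -278481175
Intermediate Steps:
14057 + (-16661 + 277)*(22799 - 5801) = 14057 - 16384*16998 = 14057 - 278495232 = -278481175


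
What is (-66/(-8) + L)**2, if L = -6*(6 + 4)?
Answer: 42849/16 ≈ 2678.1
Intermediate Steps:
L = -60 (L = -6*10 = -60)
(-66/(-8) + L)**2 = (-66/(-8) - 60)**2 = (-66*(-1/8) - 60)**2 = (33/4 - 60)**2 = (-207/4)**2 = 42849/16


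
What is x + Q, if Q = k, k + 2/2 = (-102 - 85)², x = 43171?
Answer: 78139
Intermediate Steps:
k = 34968 (k = -1 + (-102 - 85)² = -1 + (-187)² = -1 + 34969 = 34968)
Q = 34968
x + Q = 43171 + 34968 = 78139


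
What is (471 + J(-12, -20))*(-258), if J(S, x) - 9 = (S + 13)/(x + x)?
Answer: -2476671/20 ≈ -1.2383e+5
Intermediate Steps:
J(S, x) = 9 + (13 + S)/(2*x) (J(S, x) = 9 + (S + 13)/(x + x) = 9 + (13 + S)/((2*x)) = 9 + (13 + S)*(1/(2*x)) = 9 + (13 + S)/(2*x))
(471 + J(-12, -20))*(-258) = (471 + (½)*(13 - 12 + 18*(-20))/(-20))*(-258) = (471 + (½)*(-1/20)*(13 - 12 - 360))*(-258) = (471 + (½)*(-1/20)*(-359))*(-258) = (471 + 359/40)*(-258) = (19199/40)*(-258) = -2476671/20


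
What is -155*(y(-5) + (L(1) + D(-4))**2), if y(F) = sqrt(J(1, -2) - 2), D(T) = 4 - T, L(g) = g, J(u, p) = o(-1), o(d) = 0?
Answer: -12555 - 155*I*sqrt(2) ≈ -12555.0 - 219.2*I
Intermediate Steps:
J(u, p) = 0
y(F) = I*sqrt(2) (y(F) = sqrt(0 - 2) = sqrt(-2) = I*sqrt(2))
-155*(y(-5) + (L(1) + D(-4))**2) = -155*(I*sqrt(2) + (1 + (4 - 1*(-4)))**2) = -155*(I*sqrt(2) + (1 + (4 + 4))**2) = -155*(I*sqrt(2) + (1 + 8)**2) = -155*(I*sqrt(2) + 9**2) = -155*(I*sqrt(2) + 81) = -155*(81 + I*sqrt(2)) = -12555 - 155*I*sqrt(2)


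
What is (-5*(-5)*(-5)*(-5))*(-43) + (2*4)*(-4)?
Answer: -26907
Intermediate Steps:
(-5*(-5)*(-5)*(-5))*(-43) + (2*4)*(-4) = (-(-25)*(-5)*(-5))*(-43) + 8*(-4) = (-1*125*(-5))*(-43) - 32 = -125*(-5)*(-43) - 32 = 625*(-43) - 32 = -26875 - 32 = -26907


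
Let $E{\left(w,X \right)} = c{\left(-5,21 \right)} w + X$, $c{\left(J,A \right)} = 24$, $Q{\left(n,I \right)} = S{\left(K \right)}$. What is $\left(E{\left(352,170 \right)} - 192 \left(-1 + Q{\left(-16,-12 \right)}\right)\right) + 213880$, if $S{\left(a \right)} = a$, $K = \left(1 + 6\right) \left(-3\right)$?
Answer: $226722$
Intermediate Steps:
$K = -21$ ($K = 7 \left(-3\right) = -21$)
$Q{\left(n,I \right)} = -21$
$E{\left(w,X \right)} = X + 24 w$ ($E{\left(w,X \right)} = 24 w + X = X + 24 w$)
$\left(E{\left(352,170 \right)} - 192 \left(-1 + Q{\left(-16,-12 \right)}\right)\right) + 213880 = \left(\left(170 + 24 \cdot 352\right) - 192 \left(-1 - 21\right)\right) + 213880 = \left(\left(170 + 8448\right) - -4224\right) + 213880 = \left(8618 + 4224\right) + 213880 = 12842 + 213880 = 226722$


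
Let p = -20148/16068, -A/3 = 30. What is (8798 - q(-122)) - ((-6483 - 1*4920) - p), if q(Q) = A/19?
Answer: 514022250/25441 ≈ 20204.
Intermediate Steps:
A = -90 (A = -3*30 = -90)
p = -1679/1339 (p = -20148*1/16068 = -1679/1339 ≈ -1.2539)
q(Q) = -90/19
(8798 - q(-122)) - ((-6483 - 1*4920) - p) = (8798 - 1*(-90/19)) - ((-6483 - 1*4920) - 1*(-1679/1339)) = (8798 + 90/19) - ((-6483 - 4920) + 1679/1339) = 167252/19 - (-11403 + 1679/1339) = 167252/19 - 1*(-15266938/1339) = 167252/19 + 15266938/1339 = 514022250/25441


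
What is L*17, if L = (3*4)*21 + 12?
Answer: 4488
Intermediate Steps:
L = 264 (L = 12*21 + 12 = 252 + 12 = 264)
L*17 = 264*17 = 4488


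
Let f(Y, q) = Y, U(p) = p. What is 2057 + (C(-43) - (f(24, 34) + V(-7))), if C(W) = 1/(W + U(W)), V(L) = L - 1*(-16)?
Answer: 174063/86 ≈ 2024.0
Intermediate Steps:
V(L) = 16 + L (V(L) = L + 16 = 16 + L)
C(W) = 1/(2*W) (C(W) = 1/(W + W) = 1/(2*W))
2057 + (C(-43) - (f(24, 34) + V(-7))) = 2057 + ((½)/(-43) - (24 + (16 - 7))) = 2057 + ((½)*(-1/43) - (24 + 9)) = 2057 + (-1/86 - 1*33) = 2057 + (-1/86 - 33) = 2057 - 2839/86 = 174063/86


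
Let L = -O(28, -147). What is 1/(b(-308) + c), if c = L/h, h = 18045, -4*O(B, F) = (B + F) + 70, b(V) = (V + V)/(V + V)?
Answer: 72180/72131 ≈ 1.0007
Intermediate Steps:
b(V) = 1 (b(V) = (2*V)/((2*V)) = (2*V)*(1/(2*V)) = 1)
O(B, F) = -35/2 - B/4 - F/4 (O(B, F) = -((B + F) + 70)/4 = -(70 + B + F)/4 = -35/2 - B/4 - F/4)
L = -49/4 (L = -(-35/2 - 1/4*28 - 1/4*(-147)) = -(-35/2 - 7 + 147/4) = -1*49/4 = -49/4 ≈ -12.250)
c = -49/72180 (c = -49/4/18045 = -49/4*1/18045 = -49/72180 ≈ -0.00067886)
1/(b(-308) + c) = 1/(1 - 49/72180) = 1/(72131/72180) = 72180/72131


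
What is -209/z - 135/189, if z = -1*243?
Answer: 248/1701 ≈ 0.14580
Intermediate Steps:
z = -243
-209/z - 135/189 = -209/(-243) - 135/189 = -209*(-1/243) - 135*1/189 = 209/243 - 5/7 = 248/1701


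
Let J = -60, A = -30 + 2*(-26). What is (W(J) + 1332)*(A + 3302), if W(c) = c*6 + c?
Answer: 2936640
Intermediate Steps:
A = -82 (A = -30 - 52 = -82)
W(c) = 7*c (W(c) = 6*c + c = 7*c)
(W(J) + 1332)*(A + 3302) = (7*(-60) + 1332)*(-82 + 3302) = (-420 + 1332)*3220 = 912*3220 = 2936640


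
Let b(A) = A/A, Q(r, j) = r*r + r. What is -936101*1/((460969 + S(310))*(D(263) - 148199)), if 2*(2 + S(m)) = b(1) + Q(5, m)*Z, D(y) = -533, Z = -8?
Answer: 936101/68542770370 ≈ 1.3657e-5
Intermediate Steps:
Q(r, j) = r + r² (Q(r, j) = r² + r = r + r²)
b(A) = 1
S(m) = -243/2 (S(m) = -2 + (1 + (5*(1 + 5))*(-8))/2 = -2 + (1 + (5*6)*(-8))/2 = -2 + (1 + 30*(-8))/2 = -2 + (1 - 240)/2 = -2 + (½)*(-239) = -2 - 239/2 = -243/2)
-936101*1/((460969 + S(310))*(D(263) - 148199)) = -936101*1/((-533 - 148199)*(460969 - 243/2)) = -936101/((-148732*921695/2)) = -936101/(-68542770370) = -936101*(-1/68542770370) = 936101/68542770370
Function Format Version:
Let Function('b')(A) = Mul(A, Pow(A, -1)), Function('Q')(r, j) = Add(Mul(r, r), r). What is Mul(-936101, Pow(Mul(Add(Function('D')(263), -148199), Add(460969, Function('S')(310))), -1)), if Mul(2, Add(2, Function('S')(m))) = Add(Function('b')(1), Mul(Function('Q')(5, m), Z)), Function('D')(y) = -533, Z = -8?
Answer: Rational(936101, 68542770370) ≈ 1.3657e-5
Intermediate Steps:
Function('Q')(r, j) = Add(r, Pow(r, 2)) (Function('Q')(r, j) = Add(Pow(r, 2), r) = Add(r, Pow(r, 2)))
Function('b')(A) = 1
Function('S')(m) = Rational(-243, 2) (Function('S')(m) = Add(-2, Mul(Rational(1, 2), Add(1, Mul(Mul(5, Add(1, 5)), -8)))) = Add(-2, Mul(Rational(1, 2), Add(1, Mul(Mul(5, 6), -8)))) = Add(-2, Mul(Rational(1, 2), Add(1, Mul(30, -8)))) = Add(-2, Mul(Rational(1, 2), Add(1, -240))) = Add(-2, Mul(Rational(1, 2), -239)) = Add(-2, Rational(-239, 2)) = Rational(-243, 2))
Mul(-936101, Pow(Mul(Add(Function('D')(263), -148199), Add(460969, Function('S')(310))), -1)) = Mul(-936101, Pow(Mul(Add(-533, -148199), Add(460969, Rational(-243, 2))), -1)) = Mul(-936101, Pow(Mul(-148732, Rational(921695, 2)), -1)) = Mul(-936101, Pow(-68542770370, -1)) = Mul(-936101, Rational(-1, 68542770370)) = Rational(936101, 68542770370)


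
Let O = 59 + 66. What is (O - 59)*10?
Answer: 660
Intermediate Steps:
O = 125
(O - 59)*10 = (125 - 59)*10 = 66*10 = 660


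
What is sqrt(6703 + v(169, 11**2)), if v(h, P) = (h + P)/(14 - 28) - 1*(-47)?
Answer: sqrt(329735)/7 ≈ 82.032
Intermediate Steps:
v(h, P) = 47 - P/14 - h/14 (v(h, P) = (P + h)/(-14) + 47 = (P + h)*(-1/14) + 47 = (-P/14 - h/14) + 47 = 47 - P/14 - h/14)
sqrt(6703 + v(169, 11**2)) = sqrt(6703 + (47 - 1/14*11**2 - 1/14*169)) = sqrt(6703 + (47 - 1/14*121 - 169/14)) = sqrt(6703 + (47 - 121/14 - 169/14)) = sqrt(6703 + 184/7) = sqrt(47105/7) = sqrt(329735)/7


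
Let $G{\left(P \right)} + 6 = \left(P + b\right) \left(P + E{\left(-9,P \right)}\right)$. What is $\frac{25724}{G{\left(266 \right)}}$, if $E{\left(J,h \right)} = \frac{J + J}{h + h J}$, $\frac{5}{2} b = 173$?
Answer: $\frac{34212920}{118582847} \approx 0.28852$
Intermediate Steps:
$b = \frac{346}{5}$ ($b = \frac{2}{5} \cdot 173 = \frac{346}{5} \approx 69.2$)
$E{\left(J,h \right)} = \frac{2 J}{h + J h}$
$G{\left(P \right)} = -6 + \left(\frac{346}{5} + P\right) \left(P + \frac{9}{4 P}\right)$ ($G{\left(P \right)} = -6 + \left(P + \frac{346}{5}\right) \left(P + 2 \left(-9\right) \frac{1}{P} \frac{1}{1 - 9}\right) = -6 + \left(\frac{346}{5} + P\right) \left(P + 2 \left(-9\right) \frac{1}{P} \frac{1}{-8}\right) = -6 + \left(\frac{346}{5} + P\right) \left(P + 2 \left(-9\right) \frac{1}{P} \left(- \frac{1}{8}\right)\right) = -6 + \left(\frac{346}{5} + P\right) \left(P + \frac{9}{4 P}\right)$)
$\frac{25724}{G{\left(266 \right)}} = \frac{25724}{\frac{1}{20} \cdot \frac{1}{266} \left(3114 + 266 \left(-75 + 20 \cdot 266^{2} + 1384 \cdot 266\right)\right)} = \frac{25724}{\frac{1}{20} \cdot \frac{1}{266} \left(3114 + 266 \left(-75 + 20 \cdot 70756 + 368144\right)\right)} = \frac{25724}{\frac{1}{20} \cdot \frac{1}{266} \left(3114 + 266 \left(-75 + 1415120 + 368144\right)\right)} = \frac{25724}{\frac{1}{20} \cdot \frac{1}{266} \left(3114 + 266 \cdot 1783189\right)} = \frac{25724}{\frac{1}{20} \cdot \frac{1}{266} \left(3114 + 474328274\right)} = \frac{25724}{\frac{1}{20} \cdot \frac{1}{266} \cdot 474331388} = \frac{25724}{\frac{118582847}{1330}} = 25724 \cdot \frac{1330}{118582847} = \frac{34212920}{118582847}$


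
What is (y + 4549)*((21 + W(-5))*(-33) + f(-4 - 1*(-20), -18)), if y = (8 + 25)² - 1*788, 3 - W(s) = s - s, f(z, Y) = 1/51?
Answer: -195896350/51 ≈ -3.8411e+6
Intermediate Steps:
f(z, Y) = 1/51
W(s) = 3 (W(s) = 3 - (s - s) = 3 - 1*0 = 3 + 0 = 3)
y = 301 (y = 33² - 788 = 1089 - 788 = 301)
(y + 4549)*((21 + W(-5))*(-33) + f(-4 - 1*(-20), -18)) = (301 + 4549)*((21 + 3)*(-33) + 1/51) = 4850*(24*(-33) + 1/51) = 4850*(-792 + 1/51) = 4850*(-40391/51) = -195896350/51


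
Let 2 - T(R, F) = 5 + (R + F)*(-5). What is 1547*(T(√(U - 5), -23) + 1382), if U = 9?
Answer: 1970878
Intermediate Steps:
T(R, F) = -3 + 5*F + 5*R (T(R, F) = 2 - (5 + (R + F)*(-5)) = 2 - (5 + (F + R)*(-5)) = 2 - (5 + (-5*F - 5*R)) = 2 - (5 - 5*F - 5*R) = 2 + (-5 + 5*F + 5*R) = -3 + 5*F + 5*R)
1547*(T(√(U - 5), -23) + 1382) = 1547*((-3 + 5*(-23) + 5*√(9 - 5)) + 1382) = 1547*((-3 - 115 + 5*√4) + 1382) = 1547*((-3 - 115 + 5*2) + 1382) = 1547*((-3 - 115 + 10) + 1382) = 1547*(-108 + 1382) = 1547*1274 = 1970878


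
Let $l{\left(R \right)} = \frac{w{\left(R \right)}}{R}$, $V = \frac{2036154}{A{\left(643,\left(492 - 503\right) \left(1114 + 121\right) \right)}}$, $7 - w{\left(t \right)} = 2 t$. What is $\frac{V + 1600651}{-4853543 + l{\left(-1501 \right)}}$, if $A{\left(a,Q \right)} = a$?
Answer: $- \frac{1547913375247}{4684364986436} \approx -0.33044$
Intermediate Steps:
$w{\left(t \right)} = 7 - 2 t$
$V = \frac{2036154}{643} \approx 3166.6$
$l{\left(R \right)} = \frac{7 - 2 R}{R}$
$\frac{V + 1600651}{-4853543 + l{\left(-1501 \right)}} = \frac{\frac{2036154}{643} + 1600651}{-4853543 - \left(2 - \frac{7}{-1501}\right)} = \frac{1031254747}{643 \left(-4853543 + \left(-2 + 7 \left(- \frac{1}{1501}\right)\right)\right)} = \frac{1031254747}{643 \left(-4853543 - \frac{3009}{1501}\right)} = \frac{1031254747}{643 \left(- \frac{7285171052}{1501}\right)} = \frac{1031254747}{643} \left(- \frac{1501}{7285171052}\right) = - \frac{1547913375247}{4684364986436}$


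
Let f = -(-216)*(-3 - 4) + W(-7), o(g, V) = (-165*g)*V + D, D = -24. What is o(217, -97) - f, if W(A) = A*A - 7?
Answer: 3474531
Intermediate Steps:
W(A) = -7 + A**2 (W(A) = A**2 - 7 = -7 + A**2)
o(g, V) = -24 - 165*V*g (o(g, V) = (-165*g)*V - 24 = -165*V*g - 24 = -24 - 165*V*g)
f = -1470 (f = -(-216)*(-3 - 4) + (-7 + (-7)**2) = -(-216)*(-7) + (-7 + 49) = -72*21 + 42 = -1512 + 42 = -1470)
o(217, -97) - f = (-24 - 165*(-97)*217) - 1*(-1470) = (-24 + 3473085) + 1470 = 3473061 + 1470 = 3474531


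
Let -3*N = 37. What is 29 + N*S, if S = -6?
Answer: 103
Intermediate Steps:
N = -37/3 (N = -1/3*37 = -37/3 ≈ -12.333)
29 + N*S = 29 - 37/3*(-6) = 29 + 74 = 103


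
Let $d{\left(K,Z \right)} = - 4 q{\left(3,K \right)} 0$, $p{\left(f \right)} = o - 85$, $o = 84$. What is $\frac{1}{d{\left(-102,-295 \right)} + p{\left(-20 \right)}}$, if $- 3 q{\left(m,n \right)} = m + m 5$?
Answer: $-1$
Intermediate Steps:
$p{\left(f \right)} = -1$ ($p{\left(f \right)} = 84 - 85 = -1$)
$q{\left(m,n \right)} = - 2 m$ ($q{\left(m,n \right)} = - \frac{m + m 5}{3} = - \frac{m + 5 m}{3} = - \frac{6 m}{3} = - 2 m$)
$d{\left(K,Z \right)} = 0$ ($d{\left(K,Z \right)} = - 4 \left(\left(-2\right) 3\right) 0 = \left(-4\right) \left(-6\right) 0 = 24 \cdot 0 = 0$)
$\frac{1}{d{\left(-102,-295 \right)} + p{\left(-20 \right)}} = \frac{1}{0 - 1} = \frac{1}{-1} = -1$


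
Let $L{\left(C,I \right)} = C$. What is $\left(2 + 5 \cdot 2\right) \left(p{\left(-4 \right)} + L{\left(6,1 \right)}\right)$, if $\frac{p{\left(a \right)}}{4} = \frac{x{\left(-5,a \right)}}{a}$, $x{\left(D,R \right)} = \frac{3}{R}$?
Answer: $81$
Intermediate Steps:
$p{\left(a \right)} = \frac{12}{a^{2}}$ ($p{\left(a \right)} = 4 \frac{3 \frac{1}{a}}{a} = 4 \frac{3}{a^{2}} = \frac{12}{a^{2}}$)
$\left(2 + 5 \cdot 2\right) \left(p{\left(-4 \right)} + L{\left(6,1 \right)}\right) = \left(2 + 5 \cdot 2\right) \left(\frac{12}{16} + 6\right) = \left(2 + 10\right) \left(12 \cdot \frac{1}{16} + 6\right) = 12 \left(\frac{3}{4} + 6\right) = 12 \cdot \frac{27}{4} = 81$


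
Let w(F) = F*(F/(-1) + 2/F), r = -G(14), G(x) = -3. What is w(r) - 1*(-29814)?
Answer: 29807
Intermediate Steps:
r = 3 (r = -1*(-3) = 3)
w(F) = F*(-F + 2/F) (w(F) = F*(F*(-1) + 2/F) = F*(-F + 2/F))
w(r) - 1*(-29814) = (2 - 1*3²) - 1*(-29814) = (2 - 1*9) + 29814 = (2 - 9) + 29814 = -7 + 29814 = 29807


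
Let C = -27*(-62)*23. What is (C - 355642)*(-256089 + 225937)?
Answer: 9562405280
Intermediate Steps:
C = 38502 (C = 1674*23 = 38502)
(C - 355642)*(-256089 + 225937) = (38502 - 355642)*(-256089 + 225937) = -317140*(-30152) = 9562405280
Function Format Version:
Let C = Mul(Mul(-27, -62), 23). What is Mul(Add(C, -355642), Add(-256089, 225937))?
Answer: 9562405280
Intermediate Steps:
C = 38502 (C = Mul(1674, 23) = 38502)
Mul(Add(C, -355642), Add(-256089, 225937)) = Mul(Add(38502, -355642), Add(-256089, 225937)) = Mul(-317140, -30152) = 9562405280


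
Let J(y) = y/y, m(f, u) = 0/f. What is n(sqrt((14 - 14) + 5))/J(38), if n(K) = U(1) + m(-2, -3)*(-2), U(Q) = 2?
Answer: 2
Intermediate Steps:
m(f, u) = 0
J(y) = 1
n(K) = 2 (n(K) = 2 + 0*(-2) = 2 + 0 = 2)
n(sqrt((14 - 14) + 5))/J(38) = 2/1 = 2*1 = 2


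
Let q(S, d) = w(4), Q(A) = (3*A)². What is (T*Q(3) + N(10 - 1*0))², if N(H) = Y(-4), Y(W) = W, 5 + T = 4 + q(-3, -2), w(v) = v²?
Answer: 1466521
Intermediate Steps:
Q(A) = 9*A²
q(S, d) = 16 (q(S, d) = 4² = 16)
T = 15 (T = -5 + (4 + 16) = -5 + 20 = 15)
N(H) = -4
(T*Q(3) + N(10 - 1*0))² = (15*(9*3²) - 4)² = (15*(9*9) - 4)² = (15*81 - 4)² = (1215 - 4)² = 1211² = 1466521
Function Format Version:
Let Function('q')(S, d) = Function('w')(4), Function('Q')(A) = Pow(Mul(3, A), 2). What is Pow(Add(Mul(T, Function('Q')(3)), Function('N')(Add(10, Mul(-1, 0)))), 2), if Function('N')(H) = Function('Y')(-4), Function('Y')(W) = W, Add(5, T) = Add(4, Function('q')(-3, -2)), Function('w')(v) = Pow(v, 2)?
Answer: 1466521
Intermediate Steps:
Function('Q')(A) = Mul(9, Pow(A, 2))
Function('q')(S, d) = 16 (Function('q')(S, d) = Pow(4, 2) = 16)
T = 15 (T = Add(-5, Add(4, 16)) = Add(-5, 20) = 15)
Function('N')(H) = -4
Pow(Add(Mul(T, Function('Q')(3)), Function('N')(Add(10, Mul(-1, 0)))), 2) = Pow(Add(Mul(15, Mul(9, Pow(3, 2))), -4), 2) = Pow(Add(Mul(15, Mul(9, 9)), -4), 2) = Pow(Add(Mul(15, 81), -4), 2) = Pow(Add(1215, -4), 2) = Pow(1211, 2) = 1466521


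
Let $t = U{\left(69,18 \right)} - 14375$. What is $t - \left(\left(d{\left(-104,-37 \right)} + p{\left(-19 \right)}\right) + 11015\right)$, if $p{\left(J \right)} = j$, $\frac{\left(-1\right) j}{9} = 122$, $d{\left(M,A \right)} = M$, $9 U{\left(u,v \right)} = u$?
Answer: $- \frac{72541}{3} \approx -24180.0$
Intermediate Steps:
$U{\left(u,v \right)} = \frac{u}{9}$
$j = -1098$ ($j = \left(-9\right) 122 = -1098$)
$p{\left(J \right)} = -1098$
$t = - \frac{43102}{3}$ ($t = \frac{1}{9} \cdot 69 - 14375 = \frac{23}{3} - 14375 = - \frac{43102}{3} \approx -14367.0$)
$t - \left(\left(d{\left(-104,-37 \right)} + p{\left(-19 \right)}\right) + 11015\right) = - \frac{43102}{3} - \left(\left(-104 - 1098\right) + 11015\right) = - \frac{43102}{3} - \left(-1202 + 11015\right) = - \frac{43102}{3} - 9813 = - \frac{72541}{3}$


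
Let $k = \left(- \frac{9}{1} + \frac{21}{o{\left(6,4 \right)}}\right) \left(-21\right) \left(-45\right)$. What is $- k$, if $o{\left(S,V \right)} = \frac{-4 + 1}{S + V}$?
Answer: $74655$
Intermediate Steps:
$o{\left(S,V \right)} = - \frac{3}{S + V}$
$k = -74655$ ($k = \left(- \frac{9}{1} + \frac{21}{\left(-3\right) \frac{1}{6 + 4}}\right) \left(-21\right) \left(-45\right) = \left(\left(-9\right) 1 + \frac{21}{\left(-3\right) \frac{1}{10}}\right) \left(-21\right) \left(-45\right) = \left(-9 + \frac{21}{\left(-3\right) \frac{1}{10}}\right) \left(-21\right) \left(-45\right) = \left(-9 + \frac{21}{- \frac{3}{10}}\right) \left(-21\right) \left(-45\right) = \left(-9 + 21 \left(- \frac{10}{3}\right)\right) \left(-21\right) \left(-45\right) = \left(-9 - 70\right) \left(-21\right) \left(-45\right) = \left(-79\right) \left(-21\right) \left(-45\right) = 1659 \left(-45\right) = -74655$)
$- k = \left(-1\right) \left(-74655\right) = 74655$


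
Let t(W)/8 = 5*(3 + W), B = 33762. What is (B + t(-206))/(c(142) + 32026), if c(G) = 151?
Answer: 25642/32177 ≈ 0.79690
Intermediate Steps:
t(W) = 120 + 40*W (t(W) = 8*(5*(3 + W)) = 8*(15 + 5*W) = 120 + 40*W)
(B + t(-206))/(c(142) + 32026) = (33762 + (120 + 40*(-206)))/(151 + 32026) = (33762 + (120 - 8240))/32177 = (33762 - 8120)*(1/32177) = 25642*(1/32177) = 25642/32177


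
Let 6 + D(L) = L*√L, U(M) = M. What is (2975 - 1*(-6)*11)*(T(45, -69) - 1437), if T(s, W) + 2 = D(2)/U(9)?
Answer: -13134079/3 + 6082*√2/9 ≈ -4.3771e+6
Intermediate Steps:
D(L) = -6 + L^(3/2) (D(L) = -6 + L*√L = -6 + L^(3/2))
T(s, W) = -8/3 + 2*√2/9 (T(s, W) = -2 + (-6 + 2^(3/2))/9 = -2 + (-6 + 2*√2)*(⅑) = -2 + (-⅔ + 2*√2/9) = -8/3 + 2*√2/9)
(2975 - 1*(-6)*11)*(T(45, -69) - 1437) = (2975 - 1*(-6)*11)*((-8/3 + 2*√2/9) - 1437) = (2975 + 6*11)*(-4319/3 + 2*√2/9) = (2975 + 66)*(-4319/3 + 2*√2/9) = 3041*(-4319/3 + 2*√2/9) = -13134079/3 + 6082*√2/9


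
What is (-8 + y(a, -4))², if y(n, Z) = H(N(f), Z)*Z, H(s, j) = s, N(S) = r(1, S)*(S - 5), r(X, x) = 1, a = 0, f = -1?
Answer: 256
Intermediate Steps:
N(S) = -5 + S (N(S) = 1*(S - 5) = 1*(-5 + S) = -5 + S)
y(n, Z) = -6*Z (y(n, Z) = (-5 - 1)*Z = -6*Z)
(-8 + y(a, -4))² = (-8 - 6*(-4))² = (-8 + 24)² = 16² = 256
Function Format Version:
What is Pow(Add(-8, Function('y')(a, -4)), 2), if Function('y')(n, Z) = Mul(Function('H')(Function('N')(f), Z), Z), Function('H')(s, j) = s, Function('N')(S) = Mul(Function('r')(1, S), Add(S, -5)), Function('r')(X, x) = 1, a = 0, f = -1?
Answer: 256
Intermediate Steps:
Function('N')(S) = Add(-5, S) (Function('N')(S) = Mul(1, Add(S, -5)) = Mul(1, Add(-5, S)) = Add(-5, S))
Function('y')(n, Z) = Mul(-6, Z) (Function('y')(n, Z) = Mul(Add(-5, -1), Z) = Mul(-6, Z))
Pow(Add(-8, Function('y')(a, -4)), 2) = Pow(Add(-8, Mul(-6, -4)), 2) = Pow(Add(-8, 24), 2) = Pow(16, 2) = 256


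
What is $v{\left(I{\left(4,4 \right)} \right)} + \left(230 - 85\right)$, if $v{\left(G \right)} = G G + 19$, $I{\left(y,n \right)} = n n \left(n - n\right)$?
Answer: $164$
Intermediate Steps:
$I{\left(y,n \right)} = 0$ ($I{\left(y,n \right)} = n^{2} \cdot 0 = 0$)
$v{\left(G \right)} = 19 + G^{2}$ ($v{\left(G \right)} = G^{2} + 19 = 19 + G^{2}$)
$v{\left(I{\left(4,4 \right)} \right)} + \left(230 - 85\right) = \left(19 + 0^{2}\right) + \left(230 - 85\right) = \left(19 + 0\right) + \left(230 - 85\right) = 19 + 145 = 164$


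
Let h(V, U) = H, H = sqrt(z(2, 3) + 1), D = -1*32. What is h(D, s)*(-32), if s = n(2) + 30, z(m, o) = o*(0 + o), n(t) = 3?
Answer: -32*sqrt(10) ≈ -101.19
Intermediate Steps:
D = -32
z(m, o) = o**2 (z(m, o) = o*o = o**2)
s = 33 (s = 3 + 30 = 33)
H = sqrt(10) (H = sqrt(3**2 + 1) = sqrt(9 + 1) = sqrt(10) ≈ 3.1623)
h(V, U) = sqrt(10)
h(D, s)*(-32) = sqrt(10)*(-32) = -32*sqrt(10)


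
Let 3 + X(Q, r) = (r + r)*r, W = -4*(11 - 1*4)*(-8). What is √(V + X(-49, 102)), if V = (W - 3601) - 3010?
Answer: 9*√178 ≈ 120.07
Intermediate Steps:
W = 224 (W = -4*(11 - 4)*(-8) = -4*7*(-8) = -28*(-8) = 224)
X(Q, r) = -3 + 2*r² (X(Q, r) = -3 + (r + r)*r = -3 + (2*r)*r = -3 + 2*r²)
V = -6387 (V = (224 - 3601) - 3010 = -3377 - 3010 = -6387)
√(V + X(-49, 102)) = √(-6387 + (-3 + 2*102²)) = √(-6387 + (-3 + 2*10404)) = √(-6387 + (-3 + 20808)) = √(-6387 + 20805) = √14418 = 9*√178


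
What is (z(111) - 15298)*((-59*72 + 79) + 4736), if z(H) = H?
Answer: -8611029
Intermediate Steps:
(z(111) - 15298)*((-59*72 + 79) + 4736) = (111 - 15298)*((-59*72 + 79) + 4736) = -15187*((-4248 + 79) + 4736) = -15187*(-4169 + 4736) = -15187*567 = -8611029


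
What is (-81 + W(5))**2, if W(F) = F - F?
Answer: 6561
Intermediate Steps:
W(F) = 0
(-81 + W(5))**2 = (-81 + 0)**2 = (-81)**2 = 6561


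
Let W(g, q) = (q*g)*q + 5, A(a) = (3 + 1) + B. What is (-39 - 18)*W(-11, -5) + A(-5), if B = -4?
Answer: 15390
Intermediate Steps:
A(a) = 0 (A(a) = (3 + 1) - 4 = 4 - 4 = 0)
W(g, q) = 5 + g*q² (W(g, q) = (g*q)*q + 5 = g*q² + 5 = 5 + g*q²)
(-39 - 18)*W(-11, -5) + A(-5) = (-39 - 18)*(5 - 11*(-5)²) + 0 = -57*(5 - 11*25) + 0 = -57*(5 - 275) + 0 = -57*(-270) + 0 = 15390 + 0 = 15390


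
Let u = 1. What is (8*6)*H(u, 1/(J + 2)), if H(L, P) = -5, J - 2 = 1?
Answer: -240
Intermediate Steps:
J = 3 (J = 2 + 1 = 3)
(8*6)*H(u, 1/(J + 2)) = (8*6)*(-5) = 48*(-5) = -240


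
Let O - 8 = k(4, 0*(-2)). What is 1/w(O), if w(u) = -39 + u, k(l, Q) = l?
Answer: -1/27 ≈ -0.037037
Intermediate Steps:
O = 12 (O = 8 + 4 = 12)
1/w(O) = 1/(-39 + 12) = 1/(-27) = -1/27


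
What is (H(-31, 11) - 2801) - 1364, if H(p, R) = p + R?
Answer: -4185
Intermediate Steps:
H(p, R) = R + p
(H(-31, 11) - 2801) - 1364 = ((11 - 31) - 2801) - 1364 = (-20 - 2801) - 1364 = -2821 - 1364 = -4185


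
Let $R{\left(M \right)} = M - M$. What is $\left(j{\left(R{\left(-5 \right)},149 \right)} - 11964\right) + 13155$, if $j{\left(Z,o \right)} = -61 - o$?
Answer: $981$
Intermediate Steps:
$R{\left(M \right)} = 0$
$\left(j{\left(R{\left(-5 \right)},149 \right)} - 11964\right) + 13155 = \left(\left(-61 - 149\right) - 11964\right) + 13155 = \left(-210 - 11964\right) + 13155 = -12174 + 13155 = 981$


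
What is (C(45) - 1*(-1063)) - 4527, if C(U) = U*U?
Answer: -1439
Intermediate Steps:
C(U) = U²
(C(45) - 1*(-1063)) - 4527 = (45² - 1*(-1063)) - 4527 = (2025 + 1063) - 4527 = 3088 - 4527 = -1439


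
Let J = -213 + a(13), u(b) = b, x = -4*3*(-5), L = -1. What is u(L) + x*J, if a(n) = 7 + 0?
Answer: -12361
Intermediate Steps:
a(n) = 7
x = 60 (x = -12*(-5) = 60)
J = -206 (J = -213 + 7 = -206)
u(L) + x*J = -1 + 60*(-206) = -1 - 12360 = -12361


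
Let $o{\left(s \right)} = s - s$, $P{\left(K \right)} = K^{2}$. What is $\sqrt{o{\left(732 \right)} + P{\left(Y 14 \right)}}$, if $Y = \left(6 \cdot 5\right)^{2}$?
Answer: $12600$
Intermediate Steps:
$Y = 900$ ($Y = 30^{2} = 900$)
$o{\left(s \right)} = 0$
$\sqrt{o{\left(732 \right)} + P{\left(Y 14 \right)}} = \sqrt{0 + \left(900 \cdot 14\right)^{2}} = \sqrt{0 + 12600^{2}} = \sqrt{0 + 158760000} = \sqrt{158760000} = 12600$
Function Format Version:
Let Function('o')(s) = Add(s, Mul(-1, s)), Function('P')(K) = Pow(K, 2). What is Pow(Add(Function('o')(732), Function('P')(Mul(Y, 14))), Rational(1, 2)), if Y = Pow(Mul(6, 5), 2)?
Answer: 12600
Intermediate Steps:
Y = 900 (Y = Pow(30, 2) = 900)
Function('o')(s) = 0
Pow(Add(Function('o')(732), Function('P')(Mul(Y, 14))), Rational(1, 2)) = Pow(Add(0, Pow(Mul(900, 14), 2)), Rational(1, 2)) = Pow(Add(0, Pow(12600, 2)), Rational(1, 2)) = Pow(Add(0, 158760000), Rational(1, 2)) = Pow(158760000, Rational(1, 2)) = 12600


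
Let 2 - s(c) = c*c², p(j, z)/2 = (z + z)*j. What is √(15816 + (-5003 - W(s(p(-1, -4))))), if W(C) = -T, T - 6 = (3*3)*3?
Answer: √10846 ≈ 104.14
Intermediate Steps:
p(j, z) = 4*j*z (p(j, z) = 2*((z + z)*j) = 2*((2*z)*j) = 2*(2*j*z) = 4*j*z)
T = 33 (T = 6 + (3*3)*3 = 6 + 9*3 = 6 + 27 = 33)
s(c) = 2 - c³ (s(c) = 2 - c*c² = 2 - c³)
W(C) = -33 (W(C) = -1*33 = -33)
√(15816 + (-5003 - W(s(p(-1, -4))))) = √(15816 + (-5003 - 1*(-33))) = √(15816 + (-5003 + 33)) = √(15816 - 4970) = √10846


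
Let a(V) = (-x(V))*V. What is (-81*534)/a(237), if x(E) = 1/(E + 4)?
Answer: 3474738/79 ≈ 43984.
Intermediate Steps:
x(E) = 1/(4 + E)
a(V) = -V/(4 + V) (a(V) = (-1/(4 + V))*V = -V/(4 + V))
(-81*534)/a(237) = (-81*534)/((-1*237/(4 + 237))) = -43254/((-1*237/241)) = -43254/((-1*237*1/241)) = -43254/(-237/241) = -43254*(-241/237) = 3474738/79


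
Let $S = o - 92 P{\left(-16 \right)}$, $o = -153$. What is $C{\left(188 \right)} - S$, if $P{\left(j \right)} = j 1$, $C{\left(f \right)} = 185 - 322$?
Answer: $-1456$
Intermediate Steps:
$C{\left(f \right)} = -137$
$P{\left(j \right)} = j$
$S = 1319$ ($S = -153 - -1472 = -153 + 1472 = 1319$)
$C{\left(188 \right)} - S = -137 - 1319 = -1456$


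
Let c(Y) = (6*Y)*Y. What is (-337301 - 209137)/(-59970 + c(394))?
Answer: -1493/2381 ≈ -0.62705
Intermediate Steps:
c(Y) = 6*Y²
(-337301 - 209137)/(-59970 + c(394)) = (-337301 - 209137)/(-59970 + 6*394²) = -546438/(-59970 + 6*155236) = -546438/(-59970 + 931416) = -546438/871446 = -546438*1/871446 = -1493/2381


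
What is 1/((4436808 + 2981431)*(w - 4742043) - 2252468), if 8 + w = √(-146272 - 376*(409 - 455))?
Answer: -35177669920657/1237468468144280350283253745 - 29672956*I*√8061/1237468468144280350283253745 ≈ -2.8427e-14 - 2.1529e-18*I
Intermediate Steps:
w = -8 + 4*I*√8061 (w = -8 + √(-146272 - 376*(409 - 455)) = -8 + √(-146272 - 376*(-46)) = -8 + √(-146272 + 17296) = -8 + √(-128976) = -8 + 4*I*√8061 ≈ -8.0 + 359.13*I)
1/((4436808 + 2981431)*(w - 4742043) - 2252468) = 1/((4436808 + 2981431)*((-8 + 4*I*√8061) - 4742043) - 2252468) = 1/(7418239*(-4742051 + 4*I*√8061) - 2252468) = 1/((-35177667668189 + 29672956*I*√8061) - 2252468) = 1/(-35177669920657 + 29672956*I*√8061)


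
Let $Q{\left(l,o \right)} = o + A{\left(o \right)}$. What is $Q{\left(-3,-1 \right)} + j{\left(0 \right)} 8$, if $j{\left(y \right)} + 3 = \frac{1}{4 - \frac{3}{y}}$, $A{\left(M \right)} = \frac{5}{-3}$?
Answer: $- \frac{80}{3} \approx -26.667$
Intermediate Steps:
$A{\left(M \right)} = - \frac{5}{3}$ ($A{\left(M \right)} = 5 \left(- \frac{1}{3}\right) = - \frac{5}{3}$)
$Q{\left(l,o \right)} = - \frac{5}{3} + o$ ($Q{\left(l,o \right)} = o - \frac{5}{3} = - \frac{5}{3} + o$)
$j{\left(y \right)} = -3 + \frac{1}{4 - \frac{3}{y}}$
$Q{\left(-3,-1 \right)} + j{\left(0 \right)} 8 = \left(- \frac{5}{3} - 1\right) + \frac{9 - 0}{-3 + 4 \cdot 0} \cdot 8 = - \frac{8}{3} + \frac{9 + 0}{-3 + 0} \cdot 8 = - \frac{8}{3} + \frac{1}{-3} \cdot 9 \cdot 8 = - \frac{8}{3} + \left(- \frac{1}{3}\right) 9 \cdot 8 = - \frac{8}{3} - 24 = - \frac{80}{3}$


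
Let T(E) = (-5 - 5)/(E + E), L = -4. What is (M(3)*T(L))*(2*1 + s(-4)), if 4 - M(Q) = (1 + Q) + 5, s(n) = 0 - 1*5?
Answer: 75/4 ≈ 18.750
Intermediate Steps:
s(n) = -5 (s(n) = 0 - 5 = -5)
T(E) = -5/E (T(E) = -10*1/(2*E) = -5/E)
M(Q) = -2 - Q (M(Q) = 4 - ((1 + Q) + 5) = 4 - (6 + Q) = 4 + (-6 - Q) = -2 - Q)
(M(3)*T(L))*(2*1 + s(-4)) = ((-2 - 1*3)*(-5/(-4)))*(2*1 - 5) = ((-2 - 3)*(-5*(-¼)))*(2 - 5) = -5*5/4*(-3) = -25/4*(-3) = 75/4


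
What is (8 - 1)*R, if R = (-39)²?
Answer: 10647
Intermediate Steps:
R = 1521
(8 - 1)*R = (8 - 1)*1521 = 7*1521 = 10647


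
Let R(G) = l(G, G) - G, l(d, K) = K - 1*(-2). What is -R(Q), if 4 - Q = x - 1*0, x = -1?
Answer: -2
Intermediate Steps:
Q = 5 (Q = 4 - (-1 - 1*0) = 4 - (-1 + 0) = 4 - 1*(-1) = 4 + 1 = 5)
l(d, K) = 2 + K (l(d, K) = K + 2 = 2 + K)
R(G) = 2 (R(G) = (2 + G) - G = 2)
-R(Q) = -1*2 = -2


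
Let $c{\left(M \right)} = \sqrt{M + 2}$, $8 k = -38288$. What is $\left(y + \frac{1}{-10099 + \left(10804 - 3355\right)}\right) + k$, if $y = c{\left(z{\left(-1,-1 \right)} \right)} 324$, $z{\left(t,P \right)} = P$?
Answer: $- \frac{11824301}{2650} \approx -4462.0$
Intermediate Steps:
$k = -4786$ ($k = \frac{1}{8} \left(-38288\right) = -4786$)
$c{\left(M \right)} = \sqrt{2 + M}$
$y = 324$ ($y = \sqrt{2 - 1} \cdot 324 = \sqrt{1} \cdot 324 = 1 \cdot 324 = 324$)
$\left(y + \frac{1}{-10099 + \left(10804 - 3355\right)}\right) + k = \left(324 + \frac{1}{-10099 + \left(10804 - 3355\right)}\right) - 4786 = \left(324 + \frac{1}{-10099 + 7449}\right) - 4786 = \left(324 + \frac{1}{-2650}\right) - 4786 = \left(324 - \frac{1}{2650}\right) - 4786 = \frac{858599}{2650} - 4786 = - \frac{11824301}{2650}$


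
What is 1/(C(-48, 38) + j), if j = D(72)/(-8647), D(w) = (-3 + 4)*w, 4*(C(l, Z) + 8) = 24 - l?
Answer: 8647/86398 ≈ 0.10008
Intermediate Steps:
C(l, Z) = -2 - l/4 (C(l, Z) = -8 + (24 - l)/4 = -8 + (6 - l/4) = -2 - l/4)
D(w) = w (D(w) = 1*w = w)
j = -72/8647 (j = 72/(-8647) = 72*(-1/8647) = -72/8647 ≈ -0.0083266)
1/(C(-48, 38) + j) = 1/((-2 - 1/4*(-48)) - 72/8647) = 1/((-2 + 12) - 72/8647) = 1/(10 - 72/8647) = 1/(86398/8647) = 8647/86398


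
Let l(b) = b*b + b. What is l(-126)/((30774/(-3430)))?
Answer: -9003750/5129 ≈ -1755.5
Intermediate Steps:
l(b) = b + b**2 (l(b) = b**2 + b = b + b**2)
l(-126)/((30774/(-3430))) = (-126*(1 - 126))/((30774/(-3430))) = (-126*(-125))/((30774*(-1/3430))) = 15750/(-15387/1715) = 15750*(-1715/15387) = -9003750/5129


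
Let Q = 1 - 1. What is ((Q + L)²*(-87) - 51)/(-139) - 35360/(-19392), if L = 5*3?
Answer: 12046951/84234 ≈ 143.02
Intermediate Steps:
Q = 0 (Q = 1 - 1*1 = 1 - 1 = 0)
L = 15
((Q + L)²*(-87) - 51)/(-139) - 35360/(-19392) = ((0 + 15)²*(-87) - 51)/(-139) - 35360/(-19392) = (15²*(-87) - 51)*(-1/139) - 35360*(-1/19392) = (225*(-87) - 51)*(-1/139) + 1105/606 = (-19575 - 51)*(-1/139) + 1105/606 = -19626*(-1/139) + 1105/606 = 19626/139 + 1105/606 = 12046951/84234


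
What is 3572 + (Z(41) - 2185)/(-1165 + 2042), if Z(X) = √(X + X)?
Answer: 3130459/877 + √82/877 ≈ 3569.5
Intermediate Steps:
Z(X) = √2*√X (Z(X) = √(2*X) = √2*√X)
3572 + (Z(41) - 2185)/(-1165 + 2042) = 3572 + (√2*√41 - 2185)/(-1165 + 2042) = 3572 + (√82 - 2185)/877 = 3572 + (-2185 + √82)*(1/877) = 3572 + (-2185/877 + √82/877) = 3130459/877 + √82/877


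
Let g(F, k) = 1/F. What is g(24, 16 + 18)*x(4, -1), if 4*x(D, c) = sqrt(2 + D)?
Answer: sqrt(6)/96 ≈ 0.025516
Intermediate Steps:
x(D, c) = sqrt(2 + D)/4
g(24, 16 + 18)*x(4, -1) = (sqrt(2 + 4)/4)/24 = (sqrt(6)/4)/24 = sqrt(6)/96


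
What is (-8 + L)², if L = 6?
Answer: 4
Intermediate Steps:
(-8 + L)² = (-8 + 6)² = (-2)² = 4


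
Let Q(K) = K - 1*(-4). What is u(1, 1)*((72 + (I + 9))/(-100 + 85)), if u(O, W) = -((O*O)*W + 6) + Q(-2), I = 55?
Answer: 136/3 ≈ 45.333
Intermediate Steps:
Q(K) = 4 + K (Q(K) = K + 4 = 4 + K)
u(O, W) = -4 - W*O**2 (u(O, W) = -((O*O)*W + 6) + (4 - 2) = -(O**2*W + 6) + 2 = -(W*O**2 + 6) + 2 = -(6 + W*O**2) + 2 = (-6 - W*O**2) + 2 = -4 - W*O**2)
u(1, 1)*((72 + (I + 9))/(-100 + 85)) = (-4 - 1*1*1**2)*((72 + (55 + 9))/(-100 + 85)) = (-4 - 1*1*1)*((72 + 64)/(-15)) = (-4 - 1)*(136*(-1/15)) = -5*(-136/15) = 136/3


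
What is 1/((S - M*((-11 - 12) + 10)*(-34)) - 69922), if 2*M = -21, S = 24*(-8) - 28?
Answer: -1/65501 ≈ -1.5267e-5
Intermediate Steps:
S = -220 (S = -192 - 28 = -220)
M = -21/2 (M = (1/2)*(-21) = -21/2 ≈ -10.500)
1/((S - M*((-11 - 12) + 10)*(-34)) - 69922) = 1/((-220 - (-21*((-11 - 12) + 10)/2)*(-34)) - 69922) = 1/((-220 - (-21*(-23 + 10)/2)*(-34)) - 69922) = 1/((-220 - (-21/2*(-13))*(-34)) - 69922) = 1/((-220 - 273*(-34)/2) - 69922) = 1/((-220 - 1*(-4641)) - 69922) = 1/((-220 + 4641) - 69922) = 1/(4421 - 69922) = 1/(-65501) = -1/65501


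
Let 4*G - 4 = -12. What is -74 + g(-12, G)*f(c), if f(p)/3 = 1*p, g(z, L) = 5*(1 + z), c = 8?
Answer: -1394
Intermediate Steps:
G = -2 (G = 1 + (¼)*(-12) = 1 - 3 = -2)
g(z, L) = 5 + 5*z
f(p) = 3*p (f(p) = 3*(1*p) = 3*p)
-74 + g(-12, G)*f(c) = -74 + (5 + 5*(-12))*(3*8) = -74 + (5 - 60)*24 = -74 - 55*24 = -74 - 1320 = -1394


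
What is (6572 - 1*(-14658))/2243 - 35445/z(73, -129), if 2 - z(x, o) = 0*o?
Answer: -79460675/4486 ≈ -17713.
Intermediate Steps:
z(x, o) = 2 (z(x, o) = 2 - 0*o = 2 - 1*0 = 2 + 0 = 2)
(6572 - 1*(-14658))/2243 - 35445/z(73, -129) = (6572 - 1*(-14658))/2243 - 35445/2 = (6572 + 14658)*(1/2243) - 35445*½ = 21230*(1/2243) - 35445/2 = 21230/2243 - 35445/2 = -79460675/4486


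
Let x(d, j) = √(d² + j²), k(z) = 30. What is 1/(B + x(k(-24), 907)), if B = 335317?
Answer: 335317/112436666940 - √823549/112436666940 ≈ 2.9742e-6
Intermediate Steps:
1/(B + x(k(-24), 907)) = 1/(335317 + √(30² + 907²)) = 1/(335317 + √(900 + 822649)) = 1/(335317 + √823549)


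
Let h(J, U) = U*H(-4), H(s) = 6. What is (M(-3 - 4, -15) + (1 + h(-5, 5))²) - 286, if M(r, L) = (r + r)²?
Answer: 871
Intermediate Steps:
h(J, U) = 6*U (h(J, U) = U*6 = 6*U)
M(r, L) = 4*r² (M(r, L) = (2*r)² = 4*r²)
(M(-3 - 4, -15) + (1 + h(-5, 5))²) - 286 = (4*(-3 - 4)² + (1 + 6*5)²) - 286 = (4*(-7)² + (1 + 30)²) - 286 = (4*49 + 31²) - 286 = (196 + 961) - 286 = 1157 - 286 = 871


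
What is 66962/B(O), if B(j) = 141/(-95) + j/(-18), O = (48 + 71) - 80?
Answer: -38168340/2081 ≈ -18341.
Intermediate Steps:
O = 39 (O = 119 - 80 = 39)
B(j) = -141/95 - j/18 (B(j) = 141*(-1/95) + j*(-1/18) = -141/95 - j/18)
66962/B(O) = 66962/(-141/95 - 1/18*39) = 66962/(-141/95 - 13/6) = 66962/(-2081/570) = 66962*(-570/2081) = -38168340/2081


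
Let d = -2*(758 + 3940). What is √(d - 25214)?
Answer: I*√34610 ≈ 186.04*I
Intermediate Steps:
d = -9396 (d = -2*4698 = -9396)
√(d - 25214) = √(-9396 - 25214) = √(-34610) = I*√34610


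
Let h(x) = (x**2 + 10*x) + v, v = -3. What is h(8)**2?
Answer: 19881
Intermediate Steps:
h(x) = -3 + x**2 + 10*x (h(x) = (x**2 + 10*x) - 3 = -3 + x**2 + 10*x)
h(8)**2 = (-3 + 8**2 + 10*8)**2 = (-3 + 64 + 80)**2 = 141**2 = 19881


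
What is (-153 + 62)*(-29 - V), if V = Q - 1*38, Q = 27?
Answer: 1638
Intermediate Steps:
V = -11 (V = 27 - 1*38 = 27 - 38 = -11)
(-153 + 62)*(-29 - V) = (-153 + 62)*(-29 - 1*(-11)) = -91*(-29 + 11) = -91*(-18) = 1638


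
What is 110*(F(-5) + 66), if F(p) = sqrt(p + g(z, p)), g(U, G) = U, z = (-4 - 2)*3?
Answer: 7260 + 110*I*sqrt(23) ≈ 7260.0 + 527.54*I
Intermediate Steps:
z = -18 (z = -6*3 = -18)
F(p) = sqrt(-18 + p) (F(p) = sqrt(p - 18) = sqrt(-18 + p))
110*(F(-5) + 66) = 110*(sqrt(-18 - 5) + 66) = 110*(sqrt(-23) + 66) = 110*(I*sqrt(23) + 66) = 110*(66 + I*sqrt(23)) = 7260 + 110*I*sqrt(23)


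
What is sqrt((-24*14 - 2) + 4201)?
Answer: sqrt(3863) ≈ 62.153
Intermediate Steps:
sqrt((-24*14 - 2) + 4201) = sqrt((-336 - 2) + 4201) = sqrt(-338 + 4201) = sqrt(3863)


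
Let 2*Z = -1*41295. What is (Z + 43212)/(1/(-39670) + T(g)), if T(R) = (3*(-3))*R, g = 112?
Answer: -895133715/39987361 ≈ -22.385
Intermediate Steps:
T(R) = -9*R
Z = -41295/2 (Z = (-1*41295)/2 = (½)*(-41295) = -41295/2 ≈ -20648.)
(Z + 43212)/(1/(-39670) + T(g)) = (-41295/2 + 43212)/(1/(-39670) - 9*112) = 45129/(2*(-1/39670 - 1008)) = 45129/(2*(-39987361/39670)) = (45129/2)*(-39670/39987361) = -895133715/39987361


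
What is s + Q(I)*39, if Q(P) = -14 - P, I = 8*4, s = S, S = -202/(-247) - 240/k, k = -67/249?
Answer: -14914652/16549 ≈ -901.24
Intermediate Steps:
k = -67/249 (k = -67*1/249 = -67/249 ≈ -0.26908)
S = 14774254/16549 (S = -202/(-247) - 240/(-67/249) = -202*(-1/247) - 240*(-249/67) = 202/247 + 59760/67 = 14774254/16549 ≈ 892.76)
s = 14774254/16549 ≈ 892.76
I = 32
s + Q(I)*39 = 14774254/16549 + (-14 - 1*32)*39 = 14774254/16549 + (-14 - 32)*39 = 14774254/16549 - 46*39 = 14774254/16549 - 1794 = -14914652/16549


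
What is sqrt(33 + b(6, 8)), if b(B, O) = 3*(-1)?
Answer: sqrt(30) ≈ 5.4772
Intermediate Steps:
b(B, O) = -3
sqrt(33 + b(6, 8)) = sqrt(33 - 3) = sqrt(30)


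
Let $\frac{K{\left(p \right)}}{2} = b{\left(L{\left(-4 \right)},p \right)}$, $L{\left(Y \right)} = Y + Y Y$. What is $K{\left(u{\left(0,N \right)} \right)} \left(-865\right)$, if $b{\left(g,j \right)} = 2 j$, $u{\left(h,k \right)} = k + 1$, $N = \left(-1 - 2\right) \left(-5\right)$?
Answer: $-55360$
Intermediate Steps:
$L{\left(Y \right)} = Y + Y^{2}$
$N = 15$ ($N = \left(-3\right) \left(-5\right) = 15$)
$u{\left(h,k \right)} = 1 + k$
$K{\left(p \right)} = 4 p$ ($K{\left(p \right)} = 2 \cdot 2 p = 4 p$)
$K{\left(u{\left(0,N \right)} \right)} \left(-865\right) = 4 \left(1 + 15\right) \left(-865\right) = 4 \cdot 16 \left(-865\right) = 64 \left(-865\right) = -55360$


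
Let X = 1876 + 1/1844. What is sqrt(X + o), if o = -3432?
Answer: 9*I*sqrt(16330003)/922 ≈ 39.446*I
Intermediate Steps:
X = 3459345/1844 (X = 1876 + 1/1844 = 3459345/1844 ≈ 1876.0)
sqrt(X + o) = sqrt(3459345/1844 - 3432) = sqrt(-2869263/1844) = 9*I*sqrt(16330003)/922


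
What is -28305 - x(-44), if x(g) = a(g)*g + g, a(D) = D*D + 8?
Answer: 57275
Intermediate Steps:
a(D) = 8 + D**2 (a(D) = D**2 + 8 = 8 + D**2)
x(g) = g + g*(8 + g**2) (x(g) = (8 + g**2)*g + g = g*(8 + g**2) + g = g + g*(8 + g**2))
-28305 - x(-44) = -28305 - (-44)*(9 + (-44)**2) = -28305 - (-44)*(9 + 1936) = -28305 - (-44)*1945 = -28305 - 1*(-85580) = -28305 + 85580 = 57275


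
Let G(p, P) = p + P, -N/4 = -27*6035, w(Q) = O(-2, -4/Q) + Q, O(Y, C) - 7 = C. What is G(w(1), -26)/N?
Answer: -11/325890 ≈ -3.3754e-5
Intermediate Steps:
O(Y, C) = 7 + C
w(Q) = 7 + Q - 4/Q (w(Q) = (7 - 4/Q) + Q = 7 + Q - 4/Q)
N = 651780 (N = -(-108)*6035 = -4*(-162945) = 651780)
G(p, P) = P + p
G(w(1), -26)/N = (-26 + (7 + 1 - 4/1))/651780 = (-26 + (7 + 1 - 4*1))*(1/651780) = (-26 + (7 + 1 - 4))*(1/651780) = (-26 + 4)*(1/651780) = -22*1/651780 = -11/325890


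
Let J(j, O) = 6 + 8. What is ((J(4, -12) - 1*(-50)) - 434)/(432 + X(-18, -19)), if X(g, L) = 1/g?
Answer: -1332/1555 ≈ -0.85659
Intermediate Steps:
J(j, O) = 14
((J(4, -12) - 1*(-50)) - 434)/(432 + X(-18, -19)) = ((14 - 1*(-50)) - 434)/(432 + 1/(-18)) = ((14 + 50) - 434)/(432 - 1/18) = (64 - 434)/(7775/18) = -370*18/7775 = -1332/1555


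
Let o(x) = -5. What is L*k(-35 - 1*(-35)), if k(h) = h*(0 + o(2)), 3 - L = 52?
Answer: 0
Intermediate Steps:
L = -49 (L = 3 - 1*52 = 3 - 52 = -49)
k(h) = -5*h (k(h) = h*(0 - 5) = h*(-5) = -5*h)
L*k(-35 - 1*(-35)) = -(-245)*(-35 - 1*(-35)) = -(-245)*(-35 + 35) = -(-245)*0 = -49*0 = 0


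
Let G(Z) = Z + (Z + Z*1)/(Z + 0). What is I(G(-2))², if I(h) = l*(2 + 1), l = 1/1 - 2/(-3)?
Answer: 25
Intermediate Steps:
l = 5/3 (l = 1*1 - 2*(-⅓) = 1 + ⅔ = 5/3 ≈ 1.6667)
G(Z) = 2 + Z (G(Z) = Z + (Z + Z)/Z = Z + (2*Z)/Z = Z + 2 = 2 + Z)
I(h) = 5 (I(h) = 5*(2 + 1)/3 = (5/3)*3 = 5)
I(G(-2))² = 5² = 25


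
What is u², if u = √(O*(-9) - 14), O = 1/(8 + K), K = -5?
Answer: -17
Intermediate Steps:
O = ⅓ (O = 1/(8 - 5) = 1/3 = ⅓ ≈ 0.33333)
u = I*√17 (u = √((⅓)*(-9) - 14) = √(-3 - 14) = √(-17) = I*√17 ≈ 4.1231*I)
u² = (I*√17)² = -17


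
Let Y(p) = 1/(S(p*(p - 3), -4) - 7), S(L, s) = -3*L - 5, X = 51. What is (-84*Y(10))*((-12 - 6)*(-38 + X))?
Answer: -3276/37 ≈ -88.541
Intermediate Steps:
S(L, s) = -5 - 3*L
Y(p) = 1/(-12 - 3*p*(-3 + p)) (Y(p) = 1/((-5 - 3*p*(p - 3)) - 7) = 1/((-5 - 3*p*(-3 + p)) - 7) = 1/(-12 - 3*p*(-3 + p)))
(-84*Y(10))*((-12 - 6)*(-38 + X)) = (-(-84)/(12 + 3*10*(-3 + 10)))*((-12 - 6)*(-38 + 51)) = (-(-84)/(12 + 3*10*7))*(-18*13) = -(-84)/(12 + 210)*(-234) = -(-84)/222*(-234) = -84*(-1/222)*(-234) = (14/37)*(-234) = -3276/37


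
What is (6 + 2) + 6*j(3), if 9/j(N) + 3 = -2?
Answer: -14/5 ≈ -2.8000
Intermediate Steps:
j(N) = -9/5 (j(N) = 9/(-3 - 2) = 9/(-5) = 9*(-1/5) = -9/5)
(6 + 2) + 6*j(3) = (6 + 2) + 6*(-9/5) = 8 - 54/5 = -14/5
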